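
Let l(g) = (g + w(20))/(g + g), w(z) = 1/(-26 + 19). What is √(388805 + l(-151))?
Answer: 3*√48265839622/1057 ≈ 623.54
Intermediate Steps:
w(z) = -⅐ (w(z) = 1/(-7) = -⅐)
l(g) = (-⅐ + g)/(2*g) (l(g) = (g - ⅐)/(g + g) = (-⅐ + g)/((2*g)) = (-⅐ + g)*(1/(2*g)) = (-⅐ + g)/(2*g))
√(388805 + l(-151)) = √(388805 + (1/14)*(-1 + 7*(-151))/(-151)) = √(388805 + (1/14)*(-1/151)*(-1 - 1057)) = √(388805 + (1/14)*(-1/151)*(-1058)) = √(388805 + 529/1057) = √(410967414/1057) = 3*√48265839622/1057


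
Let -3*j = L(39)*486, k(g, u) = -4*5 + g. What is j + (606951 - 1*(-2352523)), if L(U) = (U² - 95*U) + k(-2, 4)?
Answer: 3316846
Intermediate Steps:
k(g, u) = -20 + g
L(U) = -22 + U² - 95*U (L(U) = (U² - 95*U) + (-20 - 2) = (U² - 95*U) - 22 = -22 + U² - 95*U)
j = 357372 (j = -(-22 + 39² - 95*39)*486/3 = -(-22 + 1521 - 3705)*486/3 = -(-2206)*486/3 = -⅓*(-1072116) = 357372)
j + (606951 - 1*(-2352523)) = 357372 + (606951 - 1*(-2352523)) = 357372 + (606951 + 2352523) = 357372 + 2959474 = 3316846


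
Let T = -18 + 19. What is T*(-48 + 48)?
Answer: 0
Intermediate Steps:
T = 1
T*(-48 + 48) = 1*(-48 + 48) = 1*0 = 0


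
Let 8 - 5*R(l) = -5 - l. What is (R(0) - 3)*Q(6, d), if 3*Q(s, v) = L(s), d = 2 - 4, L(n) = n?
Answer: -⅘ ≈ -0.80000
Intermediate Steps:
d = -2
R(l) = 13/5 + l/5 (R(l) = 8/5 - (-5 - l)/5 = 8/5 + (1 + l/5) = 13/5 + l/5)
Q(s, v) = s/3
(R(0) - 3)*Q(6, d) = ((13/5 + (⅕)*0) - 3)*((⅓)*6) = ((13/5 + 0) - 3)*2 = (13/5 - 3)*2 = -⅖*2 = -⅘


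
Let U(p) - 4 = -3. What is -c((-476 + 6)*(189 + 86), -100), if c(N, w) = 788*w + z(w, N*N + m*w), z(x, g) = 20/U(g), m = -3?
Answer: 78780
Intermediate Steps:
U(p) = 1 (U(p) = 4 - 3 = 1)
z(x, g) = 20 (z(x, g) = 20/1 = 20*1 = 20)
c(N, w) = 20 + 788*w (c(N, w) = 788*w + 20 = 20 + 788*w)
-c((-476 + 6)*(189 + 86), -100) = -(20 + 788*(-100)) = -(20 - 78800) = -1*(-78780) = 78780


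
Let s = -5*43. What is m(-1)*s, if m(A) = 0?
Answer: 0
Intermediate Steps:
s = -215
m(-1)*s = 0*(-215) = 0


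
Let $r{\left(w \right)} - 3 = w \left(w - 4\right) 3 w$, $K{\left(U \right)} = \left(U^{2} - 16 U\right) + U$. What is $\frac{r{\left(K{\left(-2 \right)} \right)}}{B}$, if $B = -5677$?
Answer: $- \frac{104043}{5677} \approx -18.327$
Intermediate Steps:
$K{\left(U \right)} = U^{2} - 15 U$
$r{\left(w \right)} = 3 + 3 w^{2} \left(-4 + w\right)$ ($r{\left(w \right)} = 3 + w \left(w - 4\right) 3 w = 3 + w \left(-4 + w\right) 3 w = 3 + 3 w \left(-4 + w\right) w = 3 + 3 w^{2} \left(-4 + w\right)$)
$\frac{r{\left(K{\left(-2 \right)} \right)}}{B} = \frac{3 - 12 \left(- 2 \left(-15 - 2\right)\right)^{2} + 3 \left(- 2 \left(-15 - 2\right)\right)^{3}}{-5677} = \left(3 - 12 \left(\left(-2\right) \left(-17\right)\right)^{2} + 3 \left(\left(-2\right) \left(-17\right)\right)^{3}\right) \left(- \frac{1}{5677}\right) = \left(3 - 12 \cdot 34^{2} + 3 \cdot 34^{3}\right) \left(- \frac{1}{5677}\right) = \left(3 - 13872 + 3 \cdot 39304\right) \left(- \frac{1}{5677}\right) = \left(3 - 13872 + 117912\right) \left(- \frac{1}{5677}\right) = 104043 \left(- \frac{1}{5677}\right) = - \frac{104043}{5677}$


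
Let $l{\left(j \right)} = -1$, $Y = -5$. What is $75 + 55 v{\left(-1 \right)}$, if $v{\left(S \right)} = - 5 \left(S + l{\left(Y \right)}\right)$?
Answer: $625$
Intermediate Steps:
$v{\left(S \right)} = 5 - 5 S$ ($v{\left(S \right)} = - 5 \left(S - 1\right) = - 5 \left(-1 + S\right) = 5 - 5 S$)
$75 + 55 v{\left(-1 \right)} = 75 + 55 \left(5 - -5\right) = 75 + 55 \left(5 + 5\right) = 75 + 55 \cdot 10 = 75 + 550 = 625$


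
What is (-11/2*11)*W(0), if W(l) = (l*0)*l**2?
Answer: 0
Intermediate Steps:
W(l) = 0 (W(l) = 0*l**2 = 0)
(-11/2*11)*W(0) = (-11/2*11)*0 = (-11*1/2*11)*0 = -11/2*11*0 = -121/2*0 = 0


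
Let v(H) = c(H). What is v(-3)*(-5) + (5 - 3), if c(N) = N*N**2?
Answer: 137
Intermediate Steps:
c(N) = N**3
v(H) = H**3
v(-3)*(-5) + (5 - 3) = (-3)**3*(-5) + (5 - 3) = -27*(-5) + 2 = 135 + 2 = 137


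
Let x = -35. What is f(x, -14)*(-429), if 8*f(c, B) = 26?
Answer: -5577/4 ≈ -1394.3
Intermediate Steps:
f(c, B) = 13/4 (f(c, B) = (⅛)*26 = 13/4)
f(x, -14)*(-429) = (13/4)*(-429) = -5577/4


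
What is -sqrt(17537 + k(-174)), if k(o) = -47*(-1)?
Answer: -4*sqrt(1099) ≈ -132.60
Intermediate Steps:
k(o) = 47
-sqrt(17537 + k(-174)) = -sqrt(17537 + 47) = -sqrt(17584) = -4*sqrt(1099)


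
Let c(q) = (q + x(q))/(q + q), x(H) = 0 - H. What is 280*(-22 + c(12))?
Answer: -6160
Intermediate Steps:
x(H) = -H
c(q) = 0 (c(q) = (q - q)/(q + q) = 0/((2*q)) = 0*(1/(2*q)) = 0)
280*(-22 + c(12)) = 280*(-22 + 0) = 280*(-22) = -6160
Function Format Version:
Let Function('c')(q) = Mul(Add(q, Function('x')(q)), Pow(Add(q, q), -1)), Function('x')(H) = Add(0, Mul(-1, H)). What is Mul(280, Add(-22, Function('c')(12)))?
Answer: -6160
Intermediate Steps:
Function('x')(H) = Mul(-1, H)
Function('c')(q) = 0 (Function('c')(q) = Mul(Add(q, Mul(-1, q)), Pow(Add(q, q), -1)) = Mul(0, Pow(Mul(2, q), -1)) = Mul(0, Mul(Rational(1, 2), Pow(q, -1))) = 0)
Mul(280, Add(-22, Function('c')(12))) = Mul(280, Add(-22, 0)) = Mul(280, -22) = -6160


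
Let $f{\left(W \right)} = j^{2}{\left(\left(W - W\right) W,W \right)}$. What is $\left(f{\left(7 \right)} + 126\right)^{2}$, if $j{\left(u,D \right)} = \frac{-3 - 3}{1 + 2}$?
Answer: $16900$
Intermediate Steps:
$j{\left(u,D \right)} = -2$ ($j{\left(u,D \right)} = - \frac{6}{3} = \left(-6\right) \frac{1}{3} = -2$)
$f{\left(W \right)} = 4$ ($f{\left(W \right)} = \left(-2\right)^{2} = 4$)
$\left(f{\left(7 \right)} + 126\right)^{2} = \left(4 + 126\right)^{2} = 130^{2} = 16900$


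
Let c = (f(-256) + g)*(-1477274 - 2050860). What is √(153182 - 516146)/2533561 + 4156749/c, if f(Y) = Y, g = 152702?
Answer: -4156749/537849915764 + 2*I*√90741/2533561 ≈ -7.7284e-6 + 0.00023779*I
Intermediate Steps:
c = -537849915764 (c = (-256 + 152702)*(-1477274 - 2050860) = 152446*(-3528134) = -537849915764)
√(153182 - 516146)/2533561 + 4156749/c = √(153182 - 516146)/2533561 + 4156749/(-537849915764) = √(-362964)*(1/2533561) + 4156749*(-1/537849915764) = (2*I*√90741)*(1/2533561) - 4156749/537849915764 = 2*I*√90741/2533561 - 4156749/537849915764 = -4156749/537849915764 + 2*I*√90741/2533561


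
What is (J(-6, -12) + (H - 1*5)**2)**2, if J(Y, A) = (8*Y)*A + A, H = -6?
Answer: 469225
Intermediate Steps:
J(Y, A) = A + 8*A*Y (J(Y, A) = 8*A*Y + A = A + 8*A*Y)
(J(-6, -12) + (H - 1*5)**2)**2 = (-12*(1 + 8*(-6)) + (-6 - 1*5)**2)**2 = (-12*(1 - 48) + (-6 - 5)**2)**2 = (-12*(-47) + (-11)**2)**2 = (564 + 121)**2 = 685**2 = 469225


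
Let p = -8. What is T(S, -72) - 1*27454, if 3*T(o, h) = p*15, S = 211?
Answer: -27494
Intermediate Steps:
T(o, h) = -40 (T(o, h) = (-8*15)/3 = (⅓)*(-120) = -40)
T(S, -72) - 1*27454 = -40 - 1*27454 = -40 - 27454 = -27494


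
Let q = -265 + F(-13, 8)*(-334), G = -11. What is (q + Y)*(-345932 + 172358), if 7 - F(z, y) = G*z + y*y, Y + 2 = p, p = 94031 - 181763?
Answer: 3679595226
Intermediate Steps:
p = -87732
Y = -87734 (Y = -2 - 87732 = -87734)
F(z, y) = 7 - y**2 + 11*z (F(z, y) = 7 - (-11*z + y*y) = 7 - (-11*z + y**2) = 7 - (y**2 - 11*z) = 7 + (-y**2 + 11*z) = 7 - y**2 + 11*z)
q = 66535 (q = -265 + (7 - 1*8**2 + 11*(-13))*(-334) = -265 + (7 - 1*64 - 143)*(-334) = -265 + (7 - 64 - 143)*(-334) = -265 - 200*(-334) = -265 + 66800 = 66535)
(q + Y)*(-345932 + 172358) = (66535 - 87734)*(-345932 + 172358) = -21199*(-173574) = 3679595226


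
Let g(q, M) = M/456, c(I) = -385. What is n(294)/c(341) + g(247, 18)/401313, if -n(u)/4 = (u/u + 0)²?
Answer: 336089/32348260 ≈ 0.010390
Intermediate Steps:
n(u) = -4 (n(u) = -4*(u/u + 0)² = -4*(1 + 0)² = -4*1² = -4*1 = -4)
g(q, M) = M/456 (g(q, M) = M*(1/456) = M/456)
n(294)/c(341) + g(247, 18)/401313 = -4/(-385) + ((1/456)*18)/401313 = -4*(-1/385) + (3/76)*(1/401313) = 4/385 + 1/10166596 = 336089/32348260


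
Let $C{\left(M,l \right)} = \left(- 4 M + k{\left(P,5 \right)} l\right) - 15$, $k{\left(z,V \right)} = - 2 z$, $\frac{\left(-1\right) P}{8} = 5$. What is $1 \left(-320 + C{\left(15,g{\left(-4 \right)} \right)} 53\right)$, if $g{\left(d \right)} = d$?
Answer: $-21255$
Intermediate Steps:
$P = -40$ ($P = \left(-8\right) 5 = -40$)
$C{\left(M,l \right)} = -15 - 4 M + 80 l$ ($C{\left(M,l \right)} = \left(- 4 M + \left(-2\right) \left(-40\right) l\right) - 15 = \left(- 4 M + 80 l\right) - 15 = -15 - 4 M + 80 l$)
$1 \left(-320 + C{\left(15,g{\left(-4 \right)} \right)} 53\right) = 1 \left(-320 + \left(-15 - 60 + 80 \left(-4\right)\right) 53\right) = 1 \left(-320 + \left(-15 - 60 - 320\right) 53\right) = 1 \left(-320 - 20935\right) = 1 \left(-21255\right) = -21255$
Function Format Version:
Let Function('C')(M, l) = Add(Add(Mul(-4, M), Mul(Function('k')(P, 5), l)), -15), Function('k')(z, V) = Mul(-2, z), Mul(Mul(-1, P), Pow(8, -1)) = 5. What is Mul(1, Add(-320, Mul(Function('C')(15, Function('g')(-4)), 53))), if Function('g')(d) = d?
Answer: -21255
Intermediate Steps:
P = -40 (P = Mul(-8, 5) = -40)
Function('C')(M, l) = Add(-15, Mul(-4, M), Mul(80, l)) (Function('C')(M, l) = Add(Add(Mul(-4, M), Mul(Mul(-2, -40), l)), -15) = Add(Add(Mul(-4, M), Mul(80, l)), -15) = Add(-15, Mul(-4, M), Mul(80, l)))
Mul(1, Add(-320, Mul(Function('C')(15, Function('g')(-4)), 53))) = Mul(1, Add(-320, Mul(Add(-15, Mul(-4, 15), Mul(80, -4)), 53))) = Mul(1, Add(-320, Mul(Add(-15, -60, -320), 53))) = Mul(1, Add(-320, Mul(-395, 53))) = Mul(1, Add(-320, -20935)) = Mul(1, -21255) = -21255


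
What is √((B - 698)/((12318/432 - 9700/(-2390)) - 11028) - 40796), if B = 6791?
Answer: 2*I*√365130848929235786573/189209317 ≈ 201.98*I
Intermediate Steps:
√((B - 698)/((12318/432 - 9700/(-2390)) - 11028) - 40796) = √((6791 - 698)/((12318/432 - 9700/(-2390)) - 11028) - 40796) = √(6093/((12318*(1/432) - 9700*(-1/2390)) - 11028) - 40796) = √(6093/((2053/72 + 970/239) - 11028) - 40796) = √(6093/(560507/17208 - 11028) - 40796) = √(6093/(-189209317/17208) - 40796) = √(6093*(-17208/189209317) - 40796) = √(-104848344/189209317 - 40796) = √(-7719088144676/189209317) = 2*I*√365130848929235786573/189209317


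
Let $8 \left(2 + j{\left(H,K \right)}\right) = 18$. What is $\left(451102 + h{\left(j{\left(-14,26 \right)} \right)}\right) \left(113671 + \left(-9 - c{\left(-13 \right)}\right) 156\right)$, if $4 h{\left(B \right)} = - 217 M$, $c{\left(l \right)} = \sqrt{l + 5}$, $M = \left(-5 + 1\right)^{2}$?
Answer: $50546420478 - 140473008 i \sqrt{2} \approx 5.0546 \cdot 10^{10} - 1.9866 \cdot 10^{8} i$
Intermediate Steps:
$j{\left(H,K \right)} = \frac{1}{4}$ ($j{\left(H,K \right)} = -2 + \frac{1}{8} \cdot 18 = -2 + \frac{9}{4} = \frac{1}{4}$)
$M = 16$ ($M = \left(-4\right)^{2} = 16$)
$c{\left(l \right)} = \sqrt{5 + l}$
$h{\left(B \right)} = -868$ ($h{\left(B \right)} = \frac{\left(-217\right) 16}{4} = \frac{1}{4} \left(-3472\right) = -868$)
$\left(451102 + h{\left(j{\left(-14,26 \right)} \right)}\right) \left(113671 + \left(-9 - c{\left(-13 \right)}\right) 156\right) = \left(451102 - 868\right) \left(113671 + \left(-9 - \sqrt{5 - 13}\right) 156\right) = 450234 \left(113671 + \left(-9 - \sqrt{-8}\right) 156\right) = 450234 \left(113671 + \left(-9 - 2 i \sqrt{2}\right) 156\right) = 450234 \left(113671 - \left(1404 + 312 i \sqrt{2}\right)\right) = 450234 \left(112267 - 312 i \sqrt{2}\right) = 50546420478 - 140473008 i \sqrt{2}$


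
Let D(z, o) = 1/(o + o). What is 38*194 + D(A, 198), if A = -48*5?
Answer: 2919313/396 ≈ 7372.0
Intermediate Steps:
A = -240
D(z, o) = 1/(2*o)
38*194 + D(A, 198) = 38*194 + (½)/198 = 7372 + (½)*(1/198) = 7372 + 1/396 = 2919313/396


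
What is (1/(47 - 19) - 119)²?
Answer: 11095561/784 ≈ 14153.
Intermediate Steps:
(1/(47 - 19) - 119)² = (1/28 - 119)² = (-3331/28)² = 11095561/784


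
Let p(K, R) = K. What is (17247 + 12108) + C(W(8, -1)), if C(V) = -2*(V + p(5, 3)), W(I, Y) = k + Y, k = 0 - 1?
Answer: 29349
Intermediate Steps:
k = -1
W(I, Y) = -1 + Y
C(V) = -10 - 2*V (C(V) = -2*(V + 5) = -2*(5 + V) = -10 - 2*V)
(17247 + 12108) + C(W(8, -1)) = (17247 + 12108) + (-10 - 2*(-1 - 1)) = 29355 + (-10 - 2*(-2)) = 29355 + (-10 + 4) = 29355 - 6 = 29349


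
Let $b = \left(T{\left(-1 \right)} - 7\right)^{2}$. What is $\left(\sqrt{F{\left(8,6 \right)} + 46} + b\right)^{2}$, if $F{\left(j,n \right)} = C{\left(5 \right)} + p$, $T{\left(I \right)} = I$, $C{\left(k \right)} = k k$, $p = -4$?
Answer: $\left(64 + \sqrt{67}\right)^{2} \approx 5210.7$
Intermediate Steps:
$C{\left(k \right)} = k^{2}$
$F{\left(j,n \right)} = 21$ ($F{\left(j,n \right)} = 5^{2} - 4 = 25 - 4 = 21$)
$b = 64$ ($b = \left(-1 - 7\right)^{2} = \left(-8\right)^{2} = 64$)
$\left(\sqrt{F{\left(8,6 \right)} + 46} + b\right)^{2} = \left(\sqrt{21 + 46} + 64\right)^{2} = \left(\sqrt{67} + 64\right)^{2} = \left(64 + \sqrt{67}\right)^{2}$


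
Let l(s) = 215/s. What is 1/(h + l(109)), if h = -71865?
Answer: -109/7833070 ≈ -1.3915e-5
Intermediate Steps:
1/(h + l(109)) = 1/(-71865 + 215/109) = 1/(-7833070/109) = -109/7833070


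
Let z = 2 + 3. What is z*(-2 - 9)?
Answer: -55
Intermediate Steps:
z = 5
z*(-2 - 9) = 5*(-2 - 9) = 5*(-11) = -55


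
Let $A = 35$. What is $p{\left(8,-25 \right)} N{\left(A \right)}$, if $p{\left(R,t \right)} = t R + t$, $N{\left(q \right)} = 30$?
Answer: $-6750$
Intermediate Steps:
$p{\left(R,t \right)} = t + R t$ ($p{\left(R,t \right)} = R t + t = t + R t$)
$p{\left(8,-25 \right)} N{\left(A \right)} = - 25 \left(1 + 8\right) 30 = \left(-25\right) 9 \cdot 30 = \left(-225\right) 30 = -6750$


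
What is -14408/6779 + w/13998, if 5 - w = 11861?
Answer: -47009168/15815407 ≈ -2.9724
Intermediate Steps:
w = -11856 (w = 5 - 1*11861 = 5 - 11861 = -11856)
-14408/6779 + w/13998 = -14408/6779 - 11856/13998 = -14408*1/6779 - 11856*1/13998 = -14408/6779 - 1976/2333 = -47009168/15815407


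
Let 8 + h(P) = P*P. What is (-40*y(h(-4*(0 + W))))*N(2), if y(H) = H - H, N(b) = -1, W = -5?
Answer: 0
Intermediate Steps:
h(P) = -8 + P² (h(P) = -8 + P*P = -8 + P²)
y(H) = 0
(-40*y(h(-4*(0 + W))))*N(2) = -40*0*(-1) = 0*(-1) = 0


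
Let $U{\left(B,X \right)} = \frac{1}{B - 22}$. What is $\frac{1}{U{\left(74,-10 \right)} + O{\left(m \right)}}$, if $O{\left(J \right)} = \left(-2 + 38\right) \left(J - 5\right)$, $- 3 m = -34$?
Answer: $\frac{52}{11857} \approx 0.0043856$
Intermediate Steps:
$m = \frac{34}{3}$ ($m = \left(- \frac{1}{3}\right) \left(-34\right) = \frac{34}{3} \approx 11.333$)
$U{\left(B,X \right)} = \frac{1}{-22 + B}$
$O{\left(J \right)} = -180 + 36 J$ ($O{\left(J \right)} = 36 \left(-5 + J\right) = -180 + 36 J$)
$\frac{1}{U{\left(74,-10 \right)} + O{\left(m \right)}} = \frac{1}{\frac{1}{-22 + 74} + \left(-180 + 36 \cdot \frac{34}{3}\right)} = \frac{1}{\frac{1}{52} + \left(-180 + 408\right)} = \frac{1}{\frac{1}{52} + 228} = \frac{1}{\frac{11857}{52}} = \frac{52}{11857}$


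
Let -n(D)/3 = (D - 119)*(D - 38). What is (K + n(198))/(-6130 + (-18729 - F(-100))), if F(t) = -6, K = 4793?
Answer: 33127/24853 ≈ 1.3329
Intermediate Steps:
n(D) = -3*(-119 + D)*(-38 + D) (n(D) = -3*(D - 119)*(D - 38) = -3*(-119 + D)*(-38 + D))
(K + n(198))/(-6130 + (-18729 - F(-100))) = (4793 + (-13566 - 3*198**2 + 471*198))/(-6130 + (-18729 - 1*(-6))) = (4793 + (-13566 - 3*39204 + 93258))/(-6130 + (-18729 + 6)) = (4793 + (-13566 - 117612 + 93258))/(-6130 - 18723) = (4793 - 37920)/(-24853) = -33127*(-1/24853) = 33127/24853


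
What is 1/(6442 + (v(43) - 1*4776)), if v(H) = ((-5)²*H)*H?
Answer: 1/47891 ≈ 2.0881e-5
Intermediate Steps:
v(H) = 25*H² (v(H) = (25*H)*H = 25*H²)
1/(6442 + (v(43) - 1*4776)) = 1/(6442 + (25*43² - 1*4776)) = 1/(6442 + (25*1849 - 4776)) = 1/(6442 + (46225 - 4776)) = 1/(6442 + 41449) = 1/47891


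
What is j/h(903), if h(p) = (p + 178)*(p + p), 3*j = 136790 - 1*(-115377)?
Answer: 252167/5856858 ≈ 0.043055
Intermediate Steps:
j = 252167/3 (j = (136790 - 1*(-115377))/3 = (136790 + 115377)/3 = (1/3)*252167 = 252167/3 ≈ 84056.)
h(p) = 2*p*(178 + p) (h(p) = (178 + p)*(2*p) = 2*p*(178 + p))
j/h(903) = 252167/(3*((2*903*(178 + 903)))) = 252167/(3*((2*903*1081))) = (252167/3)/1952286 = (252167/3)*(1/1952286) = 252167/5856858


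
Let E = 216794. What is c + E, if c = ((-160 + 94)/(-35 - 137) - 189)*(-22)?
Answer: 9500573/43 ≈ 2.2094e+5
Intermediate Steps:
c = 178431/43 (c = (-66/(-172) - 189)*(-22) = (-66*(-1/172) - 189)*(-22) = (33/86 - 189)*(-22) = -16221/86*(-22) = 178431/43 ≈ 4149.6)
c + E = 178431/43 + 216794 = 9500573/43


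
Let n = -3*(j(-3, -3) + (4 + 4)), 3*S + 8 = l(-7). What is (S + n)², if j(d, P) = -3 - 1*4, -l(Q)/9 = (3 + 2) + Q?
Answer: ⅑ ≈ 0.11111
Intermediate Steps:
l(Q) = -45 - 9*Q (l(Q) = -9*((3 + 2) + Q) = -9*(5 + Q) = -45 - 9*Q)
j(d, P) = -7 (j(d, P) = -3 - 4 = -7)
S = 10/3 (S = -8/3 + (-45 - 9*(-7))/3 = -8/3 + (-45 + 63)/3 = -8/3 + (⅓)*18 = -8/3 + 6 = 10/3 ≈ 3.3333)
n = -3 (n = -3*(-7 + (4 + 4)) = -3*(-7 + 8) = -3*1 = -3)
(S + n)² = (10/3 - 3)² = (⅓)² = ⅑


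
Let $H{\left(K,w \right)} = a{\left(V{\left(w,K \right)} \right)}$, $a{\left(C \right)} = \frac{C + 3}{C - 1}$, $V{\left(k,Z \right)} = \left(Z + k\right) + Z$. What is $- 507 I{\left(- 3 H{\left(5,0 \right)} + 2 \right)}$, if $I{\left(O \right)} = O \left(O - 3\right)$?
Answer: $- \frac{18928}{3} \approx -6309.3$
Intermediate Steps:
$V{\left(k,Z \right)} = k + 2 Z$
$a{\left(C \right)} = \frac{3 + C}{-1 + C}$
$H{\left(K,w \right)} = \frac{3 + w + 2 K}{-1 + w + 2 K}$ ($H{\left(K,w \right)} = \frac{3 + \left(w + 2 K\right)}{-1 + \left(w + 2 K\right)} = \frac{3 + w + 2 K}{-1 + w + 2 K}$)
$I{\left(O \right)} = O \left(-3 + O\right)$
$- 507 I{\left(- 3 H{\left(5,0 \right)} + 2 \right)} = - 507 \left(- 3 \frac{3 + 0 + 2 \cdot 5}{-1 + 0 + 2 \cdot 5} + 2\right) \left(-3 + \left(- 3 \frac{3 + 0 + 2 \cdot 5}{-1 + 0 + 2 \cdot 5} + 2\right)\right) = - 507 \left(- 3 \frac{3 + 0 + 10}{-1 + 0 + 10} + 2\right) \left(-3 + \left(- 3 \frac{3 + 0 + 10}{-1 + 0 + 10} + 2\right)\right) = - 507 \left(- 3 \cdot \frac{1}{9} \cdot 13 + 2\right) \left(-3 + \left(- 3 \cdot \frac{1}{9} \cdot 13 + 2\right)\right) = - 507 \left(\left(-3\right) \frac{13}{9} + 2\right) \left(-3 + \left(\left(-3\right) \frac{13}{9} + 2\right)\right) = - 507 \left(- \frac{13}{3} + 2\right) \left(-3 + \left(- \frac{13}{3} + 2\right)\right) = - 507 \left(- \frac{7 \left(-3 - \frac{7}{3}\right)}{3}\right) = - 507 \left(\left(- \frac{7}{3}\right) \left(- \frac{16}{3}\right)\right) = \left(-507\right) \frac{112}{9} = - \frac{18928}{3}$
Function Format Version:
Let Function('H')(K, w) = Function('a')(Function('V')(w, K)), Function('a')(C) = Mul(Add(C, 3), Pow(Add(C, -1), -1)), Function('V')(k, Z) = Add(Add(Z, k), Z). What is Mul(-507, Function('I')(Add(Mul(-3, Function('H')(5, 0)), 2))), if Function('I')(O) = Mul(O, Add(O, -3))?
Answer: Rational(-18928, 3) ≈ -6309.3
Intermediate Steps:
Function('V')(k, Z) = Add(k, Mul(2, Z))
Function('a')(C) = Mul(Pow(Add(-1, C), -1), Add(3, C)) (Function('a')(C) = Mul(Add(3, C), Pow(Add(-1, C), -1)) = Mul(Pow(Add(-1, C), -1), Add(3, C)))
Function('H')(K, w) = Mul(Pow(Add(-1, w, Mul(2, K)), -1), Add(3, w, Mul(2, K))) (Function('H')(K, w) = Mul(Pow(Add(-1, Add(w, Mul(2, K))), -1), Add(3, Add(w, Mul(2, K)))) = Mul(Pow(Add(-1, w, Mul(2, K)), -1), Add(3, w, Mul(2, K))))
Function('I')(O) = Mul(O, Add(-3, O))
Mul(-507, Function('I')(Add(Mul(-3, Function('H')(5, 0)), 2))) = Mul(-507, Mul(Add(Mul(-3, Mul(Pow(Add(-1, 0, Mul(2, 5)), -1), Add(3, 0, Mul(2, 5)))), 2), Add(-3, Add(Mul(-3, Mul(Pow(Add(-1, 0, Mul(2, 5)), -1), Add(3, 0, Mul(2, 5)))), 2)))) = Mul(-507, Mul(Add(Mul(-3, Mul(Pow(Add(-1, 0, 10), -1), Add(3, 0, 10))), 2), Add(-3, Add(Mul(-3, Mul(Pow(Add(-1, 0, 10), -1), Add(3, 0, 10))), 2)))) = Mul(-507, Mul(Add(Mul(-3, Mul(Pow(9, -1), 13)), 2), Add(-3, Add(Mul(-3, Mul(Pow(9, -1), 13)), 2)))) = Mul(-507, Mul(Add(Mul(-3, Mul(Rational(1, 9), 13)), 2), Add(-3, Add(Mul(-3, Mul(Rational(1, 9), 13)), 2)))) = Mul(-507, Mul(Add(Mul(-3, Rational(13, 9)), 2), Add(-3, Add(Mul(-3, Rational(13, 9)), 2)))) = Mul(-507, Mul(Add(Rational(-13, 3), 2), Add(-3, Add(Rational(-13, 3), 2)))) = Mul(-507, Mul(Rational(-7, 3), Add(-3, Rational(-7, 3)))) = Mul(-507, Mul(Rational(-7, 3), Rational(-16, 3))) = Mul(-507, Rational(112, 9)) = Rational(-18928, 3)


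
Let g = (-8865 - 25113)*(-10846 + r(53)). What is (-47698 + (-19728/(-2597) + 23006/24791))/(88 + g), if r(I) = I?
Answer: -1535177320008/11805274573868867 ≈ -0.00013004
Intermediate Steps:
g = 366724554 (g = (-8865 - 25113)*(-10846 + 53) = -33978*(-10793) = 366724554)
(-47698 + (-19728/(-2597) + 23006/24791))/(88 + g) = (-47698 + (-19728/(-2597) + 23006/24791))/(88 + 366724554) = (-47698 + (-19728*(-1/2597) + 23006*(1/24791)))/366724642 = (-47698 + (19728/2597 + 23006/24791))*(1/366724642) = (-47698 + 548823430/64382227)*(1/366724642) = -3070354640016/64382227*1/366724642 = -1535177320008/11805274573868867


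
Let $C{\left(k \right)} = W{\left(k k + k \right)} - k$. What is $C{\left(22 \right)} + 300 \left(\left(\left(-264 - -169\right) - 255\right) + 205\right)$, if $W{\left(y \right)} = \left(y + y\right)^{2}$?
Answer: $980622$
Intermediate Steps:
$W{\left(y \right)} = 4 y^{2}$ ($W{\left(y \right)} = \left(2 y\right)^{2} = 4 y^{2}$)
$C{\left(k \right)} = - k + 4 \left(k + k^{2}\right)^{2}$ ($C{\left(k \right)} = 4 \left(k k + k\right)^{2} - k = 4 \left(k^{2} + k\right)^{2} - k = 4 \left(k + k^{2}\right)^{2} - k = - k + 4 \left(k + k^{2}\right)^{2}$)
$C{\left(22 \right)} + 300 \left(\left(\left(-264 - -169\right) - 255\right) + 205\right) = 22 \left(-1 + 4 \cdot 22 \left(1 + 22\right)^{2}\right) + 300 \left(\left(\left(-264 - -169\right) - 255\right) + 205\right) = 22 \left(-1 + 4 \cdot 22 \cdot 23^{2}\right) + 300 \left(\left(\left(-264 + 169\right) - 255\right) + 205\right) = 22 \left(-1 + 4 \cdot 22 \cdot 529\right) + 300 \left(\left(-95 - 255\right) + 205\right) = 22 \left(-1 + 46552\right) + 300 \left(-350 + 205\right) = 22 \cdot 46551 + 300 \left(-145\right) = 1024122 - 43500 = 980622$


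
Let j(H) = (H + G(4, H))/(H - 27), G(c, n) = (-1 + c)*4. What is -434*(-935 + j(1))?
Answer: 406007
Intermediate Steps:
G(c, n) = -4 + 4*c
j(H) = (12 + H)/(-27 + H) (j(H) = (H + (-4 + 4*4))/(H - 27) = (H + (-4 + 16))/(-27 + H) = (H + 12)/(-27 + H) = (12 + H)/(-27 + H))
-434*(-935 + j(1)) = -434*(-935 + (12 + 1)/(-27 + 1)) = -434*(-935 + 13/(-26)) = -434*(-935 - 1/26*13) = -434*(-935 - 1/2) = -434*(-1871/2) = 406007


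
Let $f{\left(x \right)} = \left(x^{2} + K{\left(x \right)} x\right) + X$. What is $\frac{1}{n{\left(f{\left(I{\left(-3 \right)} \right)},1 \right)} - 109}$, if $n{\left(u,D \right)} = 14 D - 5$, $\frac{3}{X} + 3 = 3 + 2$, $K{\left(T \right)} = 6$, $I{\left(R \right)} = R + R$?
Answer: $- \frac{1}{100} \approx -0.01$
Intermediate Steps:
$I{\left(R \right)} = 2 R$
$X = \frac{3}{2}$ ($X = \frac{3}{-3 + \left(3 + 2\right)} = \frac{3}{-3 + 5} = \frac{3}{2} \approx 1.5$)
$f{\left(x \right)} = \frac{3}{2} + x^{2} + 6 x$ ($f{\left(x \right)} = \left(x^{2} + 6 x\right) + \frac{3}{2} = \frac{3}{2} + x^{2} + 6 x$)
$n{\left(u,D \right)} = -5 + 14 D$ ($n{\left(u,D \right)} = 14 D - 5 = -5 + 14 D$)
$\frac{1}{n{\left(f{\left(I{\left(-3 \right)} \right)},1 \right)} - 109} = \frac{1}{\left(-5 + 14 \cdot 1\right) - 109} = \frac{1}{\left(-5 + 14\right) - 109} = \frac{1}{9 - 109} = \frac{1}{-100} = - \frac{1}{100}$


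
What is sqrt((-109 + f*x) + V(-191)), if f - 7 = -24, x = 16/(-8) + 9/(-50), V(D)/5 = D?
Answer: I*sqrt(102694)/10 ≈ 32.046*I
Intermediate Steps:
V(D) = 5*D
x = -109/50 (x = 16*(-1/8) + 9*(-1/50) = -2 - 9/50 = -109/50 ≈ -2.1800)
f = -17 (f = 7 - 24 = -17)
sqrt((-109 + f*x) + V(-191)) = sqrt((-109 - 17*(-109/50)) + 5*(-191)) = sqrt((-109 + 1853/50) - 955) = sqrt(-3597/50 - 955) = sqrt(-51347/50) = I*sqrt(102694)/10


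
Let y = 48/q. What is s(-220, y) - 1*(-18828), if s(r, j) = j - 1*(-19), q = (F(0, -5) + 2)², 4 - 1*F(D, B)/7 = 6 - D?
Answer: 56542/3 ≈ 18847.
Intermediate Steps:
F(D, B) = -14 + 7*D (F(D, B) = 28 - 7*(6 - D) = 28 + (-42 + 7*D) = -14 + 7*D)
q = 144 (q = ((-14 + 7*0) + 2)² = ((-14 + 0) + 2)² = (-14 + 2)² = (-12)² = 144)
y = ⅓ (y = 48/144 = 48*(1/144) = ⅓ ≈ 0.33333)
s(r, j) = 19 + j (s(r, j) = j + 19 = 19 + j)
s(-220, y) - 1*(-18828) = (19 + ⅓) - 1*(-18828) = 58/3 + 18828 = 56542/3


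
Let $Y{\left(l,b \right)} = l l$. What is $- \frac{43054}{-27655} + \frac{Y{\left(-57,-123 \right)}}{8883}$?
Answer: $\frac{52477753}{27295485} \approx 1.9226$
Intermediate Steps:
$Y{\left(l,b \right)} = l^{2}$
$- \frac{43054}{-27655} + \frac{Y{\left(-57,-123 \right)}}{8883} = - \frac{43054}{-27655} + \frac{\left(-57\right)^{2}}{8883} = \left(-43054\right) \left(- \frac{1}{27655}\right) + 3249 \cdot \frac{1}{8883} = \frac{43054}{27655} + \frac{361}{987} = \frac{52477753}{27295485}$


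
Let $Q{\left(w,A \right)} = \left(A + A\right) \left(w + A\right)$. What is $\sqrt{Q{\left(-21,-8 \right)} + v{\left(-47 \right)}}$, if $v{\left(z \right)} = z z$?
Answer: $9 \sqrt{33} \approx 51.701$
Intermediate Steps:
$v{\left(z \right)} = z^{2}$
$Q{\left(w,A \right)} = 2 A \left(A + w\right)$
$\sqrt{Q{\left(-21,-8 \right)} + v{\left(-47 \right)}} = \sqrt{2 \left(-8\right) \left(-8 - 21\right) + \left(-47\right)^{2}} = \sqrt{2 \left(-8\right) \left(-29\right) + 2209} = \sqrt{464 + 2209} = \sqrt{2673} = 9 \sqrt{33}$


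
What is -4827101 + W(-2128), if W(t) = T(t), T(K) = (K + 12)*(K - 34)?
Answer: -252309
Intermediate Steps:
T(K) = (-34 + K)*(12 + K) (T(K) = (12 + K)*(-34 + K) = (-34 + K)*(12 + K))
W(t) = -408 + t² - 22*t
-4827101 + W(-2128) = -4827101 + (-408 + (-2128)² - 22*(-2128)) = -4827101 + (-408 + 4528384 + 46816) = -4827101 + 4574792 = -252309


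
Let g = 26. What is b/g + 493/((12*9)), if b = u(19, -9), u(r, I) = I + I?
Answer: 5437/1404 ≈ 3.8725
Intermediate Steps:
u(r, I) = 2*I
b = -18 (b = 2*(-9) = -18)
b/g + 493/((12*9)) = -18/26 + 493/((12*9)) = -18*1/26 + 493/108 = -9/13 + 493*(1/108) = -9/13 + 493/108 = 5437/1404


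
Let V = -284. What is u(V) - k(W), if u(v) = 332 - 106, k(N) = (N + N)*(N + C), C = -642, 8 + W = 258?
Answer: 196226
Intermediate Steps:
W = 250 (W = -8 + 258 = 250)
k(N) = 2*N*(-642 + N) (k(N) = (N + N)*(N - 642) = (2*N)*(-642 + N) = 2*N*(-642 + N))
u(v) = 226
u(V) - k(W) = 226 - 2*250*(-642 + 250) = 226 - 2*250*(-392) = 226 - 1*(-196000) = 226 + 196000 = 196226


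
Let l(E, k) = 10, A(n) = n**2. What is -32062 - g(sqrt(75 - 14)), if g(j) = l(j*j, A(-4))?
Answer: -32072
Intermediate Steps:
g(j) = 10
-32062 - g(sqrt(75 - 14)) = -32062 - 1*10 = -32062 - 10 = -32072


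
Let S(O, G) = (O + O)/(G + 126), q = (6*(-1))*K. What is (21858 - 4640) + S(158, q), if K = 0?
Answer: 1084892/63 ≈ 17221.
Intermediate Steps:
q = 0 (q = (6*(-1))*0 = -6*0 = 0)
S(O, G) = 2*O/(126 + G) (S(O, G) = (2*O)/(126 + G) = 2*O/(126 + G))
(21858 - 4640) + S(158, q) = (21858 - 4640) + 2*158/(126 + 0) = 17218 + 2*158/126 = 17218 + 2*158*(1/126) = 17218 + 158/63 = 1084892/63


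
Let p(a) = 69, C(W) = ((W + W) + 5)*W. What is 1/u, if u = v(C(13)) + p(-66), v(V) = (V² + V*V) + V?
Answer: 1/325290 ≈ 3.0742e-6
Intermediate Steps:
C(W) = W*(5 + 2*W) (C(W) = (2*W + 5)*W = (5 + 2*W)*W = W*(5 + 2*W))
v(V) = V + 2*V² (v(V) = (V² + V²) + V = 2*V² + V = V + 2*V²)
u = 325290 (u = (13*(5 + 2*13))*(1 + 2*(13*(5 + 2*13))) + 69 = (13*(5 + 26))*(1 + 2*(13*(5 + 26))) + 69 = (13*31)*(1 + 2*(13*31)) + 69 = 403*(1 + 2*403) + 69 = 403*(1 + 806) + 69 = 403*807 + 69 = 325221 + 69 = 325290)
1/u = 1/325290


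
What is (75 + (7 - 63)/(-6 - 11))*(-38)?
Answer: -50578/17 ≈ -2975.2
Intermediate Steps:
(75 + (7 - 63)/(-6 - 11))*(-38) = (75 - 56/(-17))*(-38) = (75 - 56*(-1/17))*(-38) = (75 + 56/17)*(-38) = (1331/17)*(-38) = -50578/17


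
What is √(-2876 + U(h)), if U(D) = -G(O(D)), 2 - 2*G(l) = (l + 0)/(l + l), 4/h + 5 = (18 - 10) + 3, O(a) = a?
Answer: I*√11507/2 ≈ 53.635*I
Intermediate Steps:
h = ⅔ (h = 4/(-5 + ((18 - 10) + 3)) = 4/(-5 + (8 + 3)) = 4/(-5 + 11) = 4/6 = 4*(⅙) = ⅔ ≈ 0.66667)
G(l) = ¾ (G(l) = 1 - (l + 0)/(2*(l + l)) = 1 - l/(2*(2*l)) = 1 - l*1/(2*l)/2 = 1 - ½*½ = 1 - ¼ = ¾)
U(D) = -¾ (U(D) = -1*¾ = -¾)
√(-2876 + U(h)) = √(-2876 - ¾) = √(-11507/4) = I*√11507/2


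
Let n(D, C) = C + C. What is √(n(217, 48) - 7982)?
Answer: I*√7886 ≈ 88.803*I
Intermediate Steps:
n(D, C) = 2*C
√(n(217, 48) - 7982) = √(2*48 - 7982) = √(96 - 7982) = √(-7886) = I*√7886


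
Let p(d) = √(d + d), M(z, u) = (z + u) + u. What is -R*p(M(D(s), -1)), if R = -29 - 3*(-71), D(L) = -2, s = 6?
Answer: -368*I*√2 ≈ -520.43*I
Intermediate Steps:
M(z, u) = z + 2*u (M(z, u) = (u + z) + u = z + 2*u)
p(d) = √2*√d (p(d) = √(2*d) = √2*√d)
R = 184 (R = -29 + 213 = 184)
-R*p(M(D(s), -1)) = -184*√2*√(-2 + 2*(-1)) = -184*√2*√(-2 - 2) = -184*√2*√(-4) = -184*√2*(2*I) = -184*2*I*√2 = -368*I*√2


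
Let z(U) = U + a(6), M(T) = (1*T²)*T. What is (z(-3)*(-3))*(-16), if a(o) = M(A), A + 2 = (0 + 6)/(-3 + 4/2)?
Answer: -24720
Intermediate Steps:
A = -8 (A = -2 + (0 + 6)/(-3 + 4/2) = -2 + 6/(-3 + 4*(½)) = -2 + 6/(-3 + 2) = -2 + 6/(-1) = -2 + 6*(-1) = -2 - 6 = -8)
M(T) = T³ (M(T) = T²*T = T³)
a(o) = -512 (a(o) = (-8)³ = -512)
z(U) = -512 + U (z(U) = U - 512 = -512 + U)
(z(-3)*(-3))*(-16) = ((-512 - 3)*(-3))*(-16) = -515*(-3)*(-16) = 1545*(-16) = -24720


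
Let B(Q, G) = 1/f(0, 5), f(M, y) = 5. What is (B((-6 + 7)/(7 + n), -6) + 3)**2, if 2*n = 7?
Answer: 256/25 ≈ 10.240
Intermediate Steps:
n = 7/2 (n = (1/2)*7 = 7/2 ≈ 3.5000)
B(Q, G) = 1/5
(B((-6 + 7)/(7 + n), -6) + 3)**2 = (1/5 + 3)**2 = (16/5)**2 = 256/25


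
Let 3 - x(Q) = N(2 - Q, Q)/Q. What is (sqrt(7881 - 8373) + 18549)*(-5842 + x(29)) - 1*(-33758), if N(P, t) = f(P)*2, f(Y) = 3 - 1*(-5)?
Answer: -3140238521/29 - 338694*I*sqrt(123)/29 ≈ -1.0828e+8 - 1.2953e+5*I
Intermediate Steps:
f(Y) = 8 (f(Y) = 3 + 5 = 8)
N(P, t) = 16 (N(P, t) = 8*2 = 16)
x(Q) = 3 - 16/Q
(sqrt(7881 - 8373) + 18549)*(-5842 + x(29)) - 1*(-33758) = (sqrt(7881 - 8373) + 18549)*(-5842 + (3 - 16/29)) - 1*(-33758) = (sqrt(-492) + 18549)*(-5842 + (3 - 16*1/29)) + 33758 = (2*I*sqrt(123) + 18549)*(-5842 + (3 - 16/29)) + 33758 = (18549 + 2*I*sqrt(123))*(-5842 + 71/29) + 33758 = (18549 + 2*I*sqrt(123))*(-169347/29) + 33758 = (-3141217503/29 - 338694*I*sqrt(123)/29) + 33758 = -3140238521/29 - 338694*I*sqrt(123)/29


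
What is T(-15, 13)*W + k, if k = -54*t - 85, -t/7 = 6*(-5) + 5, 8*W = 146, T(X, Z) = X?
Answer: -39235/4 ≈ -9808.8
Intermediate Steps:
W = 73/4 (W = (⅛)*146 = 73/4 ≈ 18.250)
t = 175 (t = -7*(6*(-5) + 5) = -7*(-30 + 5) = -7*(-25) = 175)
k = -9535 (k = -54*175 - 85 = -9450 - 85 = -9535)
T(-15, 13)*W + k = -15*73/4 - 9535 = -1095/4 - 9535 = -39235/4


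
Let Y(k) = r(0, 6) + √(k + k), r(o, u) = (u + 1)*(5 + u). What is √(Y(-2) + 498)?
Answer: √(575 + 2*I) ≈ 23.979 + 0.0417*I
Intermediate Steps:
r(o, u) = (1 + u)*(5 + u)
Y(k) = 77 + √2*√k (Y(k) = (5 + 6² + 6*6) + √(k + k) = (5 + 36 + 36) + √(2*k) = 77 + √2*√k)
√(Y(-2) + 498) = √((77 + √2*√(-2)) + 498) = √((77 + √2*(I*√2)) + 498) = √((77 + 2*I) + 498) = √(575 + 2*I)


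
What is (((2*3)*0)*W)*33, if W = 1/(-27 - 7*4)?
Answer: 0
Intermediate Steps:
W = -1/55 (W = 1/(-27 - 28) = 1/(-55) = -1/55 ≈ -0.018182)
(((2*3)*0)*W)*33 = (((2*3)*0)*(-1/55))*33 = ((6*0)*(-1/55))*33 = (0*(-1/55))*33 = 0*33 = 0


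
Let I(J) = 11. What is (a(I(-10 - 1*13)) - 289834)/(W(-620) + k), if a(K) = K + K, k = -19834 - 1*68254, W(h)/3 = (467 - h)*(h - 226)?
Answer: 144906/1423447 ≈ 0.10180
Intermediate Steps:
W(h) = 3*(-226 + h)*(467 - h) (W(h) = 3*((467 - h)*(h - 226)) = 3*((467 - h)*(-226 + h)) = 3*((-226 + h)*(467 - h)) = 3*(-226 + h)*(467 - h))
k = -88088 (k = -19834 - 68254 = -88088)
a(K) = 2*K
(a(I(-10 - 1*13)) - 289834)/(W(-620) + k) = (2*11 - 289834)/((-316626 - 3*(-620)**2 + 2079*(-620)) - 88088) = (22 - 289834)/((-316626 - 3*384400 - 1288980) - 88088) = -289812/((-316626 - 1153200 - 1288980) - 88088) = -289812/(-2758806 - 88088) = -289812/(-2846894) = -289812*(-1/2846894) = 144906/1423447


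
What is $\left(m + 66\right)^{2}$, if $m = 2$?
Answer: $4624$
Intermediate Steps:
$\left(m + 66\right)^{2} = \left(2 + 66\right)^{2} = 68^{2} = 4624$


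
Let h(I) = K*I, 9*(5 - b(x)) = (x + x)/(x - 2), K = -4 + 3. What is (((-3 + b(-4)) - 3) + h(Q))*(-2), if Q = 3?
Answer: 224/27 ≈ 8.2963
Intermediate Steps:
K = -1
b(x) = 5 - 2*x/(9*(-2 + x)) (b(x) = 5 - (x + x)/(9*(x - 2)) = 5 - 2*x/(9*(-2 + x)))
h(I) = -I
(((-3 + b(-4)) - 3) + h(Q))*(-2) = (((-3 + (-90 + 43*(-4))/(9*(-2 - 4))) - 3) - 1*3)*(-2) = (((-3 + (⅑)*(-90 - 172)/(-6)) - 3) - 3)*(-2) = (((-3 + (⅑)*(-⅙)*(-262)) - 3) - 3)*(-2) = (((-3 + 131/27) - 3) - 3)*(-2) = ((50/27 - 3) - 3)*(-2) = (-31/27 - 3)*(-2) = -112/27*(-2) = 224/27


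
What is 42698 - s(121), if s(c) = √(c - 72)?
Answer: 42691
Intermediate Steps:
s(c) = √(-72 + c)
42698 - s(121) = 42698 - √(-72 + 121) = 42698 - √49 = 42698 - 1*7 = 42698 - 7 = 42691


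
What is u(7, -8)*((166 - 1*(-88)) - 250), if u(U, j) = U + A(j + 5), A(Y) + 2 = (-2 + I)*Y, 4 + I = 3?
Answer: 56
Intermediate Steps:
I = -1 (I = -4 + 3 = -1)
A(Y) = -2 - 3*Y (A(Y) = -2 + (-2 - 1)*Y = -2 - 3*Y)
u(U, j) = -17 + U - 3*j (u(U, j) = U + (-2 - 3*(j + 5)) = U + (-2 - 3*(5 + j)) = U + (-2 + (-15 - 3*j)) = U + (-17 - 3*j) = -17 + U - 3*j)
u(7, -8)*((166 - 1*(-88)) - 250) = (-17 + 7 - 3*(-8))*((166 - 1*(-88)) - 250) = (-17 + 7 + 24)*((166 + 88) - 250) = 14*(254 - 250) = 14*4 = 56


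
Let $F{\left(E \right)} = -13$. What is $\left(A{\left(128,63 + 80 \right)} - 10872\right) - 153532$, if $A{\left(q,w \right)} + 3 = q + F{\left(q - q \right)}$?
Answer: $-164292$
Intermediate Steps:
$A{\left(q,w \right)} = -16 + q$ ($A{\left(q,w \right)} = -3 + \left(q - 13\right) = -3 + \left(-13 + q\right) = -16 + q$)
$\left(A{\left(128,63 + 80 \right)} - 10872\right) - 153532 = \left(\left(-16 + 128\right) - 10872\right) - 153532 = \left(112 - 10872\right) - 153532 = -10760 - 153532 = -164292$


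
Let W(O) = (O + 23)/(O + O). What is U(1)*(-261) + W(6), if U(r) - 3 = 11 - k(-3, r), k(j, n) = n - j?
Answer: -31291/12 ≈ -2607.6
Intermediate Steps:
U(r) = 11 - r (U(r) = 3 + (11 - (r - 1*(-3))) = 3 + (11 - (r + 3)) = 3 + (11 - (3 + r)) = 3 + (11 + (-3 - r)) = 3 + (8 - r) = 11 - r)
W(O) = (23 + O)/(2*O) (W(O) = (23 + O)/((2*O)) = (23 + O)*(1/(2*O)) = (23 + O)/(2*O))
U(1)*(-261) + W(6) = (11 - 1*1)*(-261) + (½)*(23 + 6)/6 = (11 - 1)*(-261) + (½)*(⅙)*29 = 10*(-261) + 29/12 = -2610 + 29/12 = -31291/12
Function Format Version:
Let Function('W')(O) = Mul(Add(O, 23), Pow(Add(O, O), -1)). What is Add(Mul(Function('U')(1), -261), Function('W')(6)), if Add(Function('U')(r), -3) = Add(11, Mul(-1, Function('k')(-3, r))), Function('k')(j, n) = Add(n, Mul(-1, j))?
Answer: Rational(-31291, 12) ≈ -2607.6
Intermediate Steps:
Function('U')(r) = Add(11, Mul(-1, r)) (Function('U')(r) = Add(3, Add(11, Mul(-1, Add(r, Mul(-1, -3))))) = Add(3, Add(11, Mul(-1, Add(r, 3)))) = Add(3, Add(11, Mul(-1, Add(3, r)))) = Add(3, Add(11, Add(-3, Mul(-1, r)))) = Add(3, Add(8, Mul(-1, r))) = Add(11, Mul(-1, r)))
Function('W')(O) = Mul(Rational(1, 2), Pow(O, -1), Add(23, O)) (Function('W')(O) = Mul(Add(23, O), Pow(Mul(2, O), -1)) = Mul(Add(23, O), Mul(Rational(1, 2), Pow(O, -1))) = Mul(Rational(1, 2), Pow(O, -1), Add(23, O)))
Add(Mul(Function('U')(1), -261), Function('W')(6)) = Add(Mul(Add(11, Mul(-1, 1)), -261), Mul(Rational(1, 2), Pow(6, -1), Add(23, 6))) = Add(Mul(Add(11, -1), -261), Mul(Rational(1, 2), Rational(1, 6), 29)) = Add(Mul(10, -261), Rational(29, 12)) = Add(-2610, Rational(29, 12)) = Rational(-31291, 12)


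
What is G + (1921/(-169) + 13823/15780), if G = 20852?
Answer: 55580553347/2666820 ≈ 20842.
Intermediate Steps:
G + (1921/(-169) + 13823/15780) = 20852 + (1921/(-169) + 13823/15780) = 20852 + (1921*(-1/169) + 13823*(1/15780)) = 20852 + (-1921/169 + 13823/15780) = 20852 - 27977293/2666820 = 55580553347/2666820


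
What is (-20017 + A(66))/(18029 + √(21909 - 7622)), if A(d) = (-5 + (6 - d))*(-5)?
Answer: -19723726/18057253 + 1094*√14287/18057253 ≈ -1.0850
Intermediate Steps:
A(d) = -5 + 5*d (A(d) = (1 - d)*(-5) = -5 + 5*d)
(-20017 + A(66))/(18029 + √(21909 - 7622)) = (-20017 + (-5 + 5*66))/(18029 + √(21909 - 7622)) = (-20017 + (-5 + 330))/(18029 + √14287) = (-20017 + 325)/(18029 + √14287) = -19692/(18029 + √14287)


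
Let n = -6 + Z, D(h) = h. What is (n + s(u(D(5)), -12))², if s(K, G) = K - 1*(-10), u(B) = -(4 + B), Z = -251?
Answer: 65536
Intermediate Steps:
n = -257 (n = -6 - 251 = -257)
u(B) = -4 - B
s(K, G) = 10 + K (s(K, G) = K + 10 = 10 + K)
(n + s(u(D(5)), -12))² = (-257 + (10 + (-4 - 1*5)))² = (-257 + (10 + (-4 - 5)))² = (-257 + (10 - 9))² = (-257 + 1)² = (-256)² = 65536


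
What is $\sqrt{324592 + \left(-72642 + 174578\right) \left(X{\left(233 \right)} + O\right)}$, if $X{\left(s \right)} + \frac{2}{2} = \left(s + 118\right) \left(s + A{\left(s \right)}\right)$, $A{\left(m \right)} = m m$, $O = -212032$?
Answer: $4 \sqrt{120572399406} \approx 1.3889 \cdot 10^{6}$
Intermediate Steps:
$A{\left(m \right)} = m^{2}$
$X{\left(s \right)} = -1 + \left(118 + s\right) \left(s + s^{2}\right)$ ($X{\left(s \right)} = -1 + \left(s + 118\right) \left(s + s^{2}\right) = -1 + \left(118 + s\right) \left(s + s^{2}\right)$)
$\sqrt{324592 + \left(-72642 + 174578\right) \left(X{\left(233 \right)} + O\right)} = \sqrt{324592 + \left(-72642 + 174578\right) \left(\left(-1 + 233^{3} + 118 \cdot 233 + 119 \cdot 233^{2}\right) - 212032\right)} = \sqrt{324592 + 101936 \left(\left(-1 + 12649337 + 27494 + 119 \cdot 54289\right) - 212032\right)} = \sqrt{324592 + 101936 \left(\left(-1 + 12649337 + 27494 + 6460391\right) - 212032\right)} = \sqrt{324592 + 101936 \left(19137221 - 212032\right)} = \sqrt{324592 + 101936 \cdot 18925189} = \sqrt{324592 + 1929158065904} = \sqrt{1929158390496} = 4 \sqrt{120572399406}$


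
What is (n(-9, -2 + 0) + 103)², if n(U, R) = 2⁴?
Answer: 14161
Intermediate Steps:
n(U, R) = 16
(n(-9, -2 + 0) + 103)² = (16 + 103)² = 119² = 14161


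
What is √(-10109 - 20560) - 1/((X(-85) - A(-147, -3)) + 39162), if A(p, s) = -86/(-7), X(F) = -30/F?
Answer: -119/4658858 + I*√30669 ≈ -2.5543e-5 + 175.13*I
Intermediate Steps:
A(p, s) = 86/7 (A(p, s) = -86*(-⅐) = 86/7)
√(-10109 - 20560) - 1/((X(-85) - A(-147, -3)) + 39162) = √(-10109 - 20560) - 1/((-30/(-85) - 1*86/7) + 39162) = √(-30669) - 1/((-30*(-1/85) - 86/7) + 39162) = I*√30669 - 1/((6/17 - 86/7) + 39162) = I*√30669 - 1/(-1420/119 + 39162) = I*√30669 - 1/4658858/119 = I*√30669 - 1*119/4658858 = I*√30669 - 119/4658858 = -119/4658858 + I*√30669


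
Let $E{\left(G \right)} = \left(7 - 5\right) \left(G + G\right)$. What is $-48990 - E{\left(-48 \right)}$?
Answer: $-48798$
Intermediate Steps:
$E{\left(G \right)} = 4 G$ ($E{\left(G \right)} = 2 \cdot 2 G = 4 G$)
$-48990 - E{\left(-48 \right)} = -48990 - 4 \left(-48\right) = -48990 - -192 = -48990 + 192 = -48798$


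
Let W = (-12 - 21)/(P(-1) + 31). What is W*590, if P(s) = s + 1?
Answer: -19470/31 ≈ -628.06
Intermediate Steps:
P(s) = 1 + s
W = -33/31 (W = (-12 - 21)/((1 - 1) + 31) = -33/(0 + 31) = -33/31 ≈ -1.0645)
W*590 = -33/31*590 = -19470/31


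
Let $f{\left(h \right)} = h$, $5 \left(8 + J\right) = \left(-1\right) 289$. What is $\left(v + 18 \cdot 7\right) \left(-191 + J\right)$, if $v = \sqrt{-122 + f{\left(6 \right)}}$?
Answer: $- \frac{161784}{5} - \frac{2568 i \sqrt{29}}{5} \approx -32357.0 - 2765.8 i$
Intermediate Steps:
$J = - \frac{329}{5}$ ($J = -8 + \frac{\left(-1\right) 289}{5} = -8 + \frac{1}{5} \left(-289\right) = -8 - \frac{289}{5} = - \frac{329}{5} \approx -65.8$)
$v = 2 i \sqrt{29}$ ($v = \sqrt{-122 + 6} = \sqrt{-116} = 2 i \sqrt{29} \approx 10.77 i$)
$\left(v + 18 \cdot 7\right) \left(-191 + J\right) = \left(2 i \sqrt{29} + 18 \cdot 7\right) \left(-191 - \frac{329}{5}\right) = \left(2 i \sqrt{29} + 126\right) \left(- \frac{1284}{5}\right) = \left(126 + 2 i \sqrt{29}\right) \left(- \frac{1284}{5}\right) = - \frac{161784}{5} - \frac{2568 i \sqrt{29}}{5}$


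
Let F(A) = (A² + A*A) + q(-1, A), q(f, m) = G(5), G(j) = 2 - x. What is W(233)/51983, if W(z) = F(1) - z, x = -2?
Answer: -1/229 ≈ -0.0043668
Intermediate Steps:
G(j) = 4 (G(j) = 2 - 1*(-2) = 2 + 2 = 4)
q(f, m) = 4
F(A) = 4 + 2*A² (F(A) = (A² + A*A) + 4 = (A² + A²) + 4 = 2*A² + 4 = 4 + 2*A²)
W(z) = 6 - z (W(z) = (4 + 2*1²) - z = (4 + 2*1) - z = (4 + 2) - z = 6 - z)
W(233)/51983 = (6 - 1*233)/51983 = (6 - 233)*(1/51983) = -227*1/51983 = -1/229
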